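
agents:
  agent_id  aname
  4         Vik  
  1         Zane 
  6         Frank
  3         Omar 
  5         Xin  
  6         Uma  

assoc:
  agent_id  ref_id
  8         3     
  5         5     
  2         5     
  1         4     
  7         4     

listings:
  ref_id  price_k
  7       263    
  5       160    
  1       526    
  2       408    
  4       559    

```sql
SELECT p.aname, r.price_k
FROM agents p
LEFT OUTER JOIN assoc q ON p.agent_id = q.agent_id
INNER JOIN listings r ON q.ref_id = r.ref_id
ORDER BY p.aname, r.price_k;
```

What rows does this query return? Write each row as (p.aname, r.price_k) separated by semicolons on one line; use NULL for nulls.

Joins associate left-to-right: agents LEFT JOIN assoc on agent_id gives 6 intermediate row(s).
Then INNER JOIN `listings r` on ref_id: keep only rows whose q.ref_id appears in r.

(Xin, 160); (Zane, 559)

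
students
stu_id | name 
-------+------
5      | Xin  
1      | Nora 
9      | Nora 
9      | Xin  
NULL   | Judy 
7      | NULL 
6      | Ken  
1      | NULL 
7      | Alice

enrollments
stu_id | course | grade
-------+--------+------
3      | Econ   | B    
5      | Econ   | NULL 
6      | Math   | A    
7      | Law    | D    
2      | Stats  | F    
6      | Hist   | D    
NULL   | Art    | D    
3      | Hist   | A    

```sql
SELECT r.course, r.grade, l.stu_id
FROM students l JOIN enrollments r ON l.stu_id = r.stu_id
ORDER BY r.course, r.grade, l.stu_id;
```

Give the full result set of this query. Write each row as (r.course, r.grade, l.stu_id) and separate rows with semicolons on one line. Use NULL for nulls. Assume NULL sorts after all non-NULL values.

(Econ, NULL, 5); (Hist, D, 6); (Law, D, 7); (Law, D, 7); (Math, A, 6)

INNER JOIN keeps only pairs where the ON condition holds.
Matching on l.stu_id = r.stu_id. A NULL in a compared column never satisfies the condition.
Matched pairs: 5.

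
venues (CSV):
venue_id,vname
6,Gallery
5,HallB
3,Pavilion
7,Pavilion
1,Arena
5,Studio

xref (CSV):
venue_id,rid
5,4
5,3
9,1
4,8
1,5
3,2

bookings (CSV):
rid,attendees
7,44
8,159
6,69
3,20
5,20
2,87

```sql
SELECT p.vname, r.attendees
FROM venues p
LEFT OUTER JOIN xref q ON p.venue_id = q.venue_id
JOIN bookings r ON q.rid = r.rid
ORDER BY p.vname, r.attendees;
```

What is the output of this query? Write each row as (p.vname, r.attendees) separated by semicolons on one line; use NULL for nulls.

(Arena, 20); (HallB, 20); (Pavilion, 87); (Studio, 20)

Step 1 — p LEFT JOIN q on venue_id → 8 row(s).
Then INNER JOIN `bookings r` on rid: keep only rows whose q.rid appears in r.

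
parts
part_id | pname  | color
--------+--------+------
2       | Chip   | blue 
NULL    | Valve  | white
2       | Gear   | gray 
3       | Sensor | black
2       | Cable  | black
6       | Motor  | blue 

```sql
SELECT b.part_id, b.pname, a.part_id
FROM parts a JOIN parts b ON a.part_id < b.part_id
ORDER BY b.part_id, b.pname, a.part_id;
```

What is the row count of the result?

INNER JOIN keeps only pairs where the ON condition holds.
Matching on a.part_id < b.part_id. A NULL in a compared column never satisfies the condition.
Matched pairs: 7.
Total: 7 rows.

7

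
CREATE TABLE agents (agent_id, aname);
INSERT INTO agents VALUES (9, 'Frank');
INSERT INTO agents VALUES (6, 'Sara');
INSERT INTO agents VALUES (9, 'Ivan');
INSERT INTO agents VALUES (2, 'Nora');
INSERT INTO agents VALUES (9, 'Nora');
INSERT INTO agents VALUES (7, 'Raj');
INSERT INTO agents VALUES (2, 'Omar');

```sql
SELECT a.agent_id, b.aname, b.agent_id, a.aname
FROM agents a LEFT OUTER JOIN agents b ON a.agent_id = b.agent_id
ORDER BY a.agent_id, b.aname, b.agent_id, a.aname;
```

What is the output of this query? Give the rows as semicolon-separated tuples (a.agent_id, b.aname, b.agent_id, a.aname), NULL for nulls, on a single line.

(2, Nora, 2, Nora); (2, Nora, 2, Omar); (2, Omar, 2, Nora); (2, Omar, 2, Omar); (6, Sara, 6, Sara); (7, Raj, 7, Raj); (9, Frank, 9, Frank); (9, Frank, 9, Ivan); (9, Frank, 9, Nora); (9, Ivan, 9, Frank); (9, Ivan, 9, Ivan); (9, Ivan, 9, Nora); (9, Nora, 9, Frank); (9, Nora, 9, Ivan); (9, Nora, 9, Nora)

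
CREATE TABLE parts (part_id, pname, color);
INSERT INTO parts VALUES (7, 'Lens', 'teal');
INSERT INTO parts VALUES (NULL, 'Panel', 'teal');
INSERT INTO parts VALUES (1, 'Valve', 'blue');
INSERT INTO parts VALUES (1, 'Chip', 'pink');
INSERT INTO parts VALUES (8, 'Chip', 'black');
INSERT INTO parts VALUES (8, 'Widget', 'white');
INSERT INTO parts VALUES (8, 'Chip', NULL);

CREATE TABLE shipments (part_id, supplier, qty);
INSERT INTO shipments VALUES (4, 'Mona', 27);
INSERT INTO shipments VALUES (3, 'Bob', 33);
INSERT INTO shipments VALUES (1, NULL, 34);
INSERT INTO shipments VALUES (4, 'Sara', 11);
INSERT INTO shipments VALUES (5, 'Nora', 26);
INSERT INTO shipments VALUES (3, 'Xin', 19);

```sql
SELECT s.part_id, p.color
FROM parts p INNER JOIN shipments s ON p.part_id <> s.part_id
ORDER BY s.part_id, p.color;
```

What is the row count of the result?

INNER JOIN keeps only pairs where the ON condition holds.
Matching on p.part_id <> s.part_id. A NULL in a compared column never satisfies the condition.
Matched pairs: 34.
Total: 34 rows.

34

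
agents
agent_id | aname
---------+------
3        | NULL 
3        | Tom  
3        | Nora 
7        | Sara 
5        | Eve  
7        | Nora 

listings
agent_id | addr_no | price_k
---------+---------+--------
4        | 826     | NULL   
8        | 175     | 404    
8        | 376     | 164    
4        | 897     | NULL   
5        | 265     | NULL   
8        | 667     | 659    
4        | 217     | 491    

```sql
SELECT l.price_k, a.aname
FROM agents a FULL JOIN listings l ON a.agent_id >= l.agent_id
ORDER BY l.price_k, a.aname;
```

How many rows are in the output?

18

FULL OUTER JOIN keeps every row from both sides; unmatched rows get NULL for the other side's columns.
Matching on a.agent_id >= l.agent_id.
Matched pairs: 12; unmatched a rows kept: 3; unmatched l rows kept: 3.
Total: 12 matched + 6 padded = 18 rows.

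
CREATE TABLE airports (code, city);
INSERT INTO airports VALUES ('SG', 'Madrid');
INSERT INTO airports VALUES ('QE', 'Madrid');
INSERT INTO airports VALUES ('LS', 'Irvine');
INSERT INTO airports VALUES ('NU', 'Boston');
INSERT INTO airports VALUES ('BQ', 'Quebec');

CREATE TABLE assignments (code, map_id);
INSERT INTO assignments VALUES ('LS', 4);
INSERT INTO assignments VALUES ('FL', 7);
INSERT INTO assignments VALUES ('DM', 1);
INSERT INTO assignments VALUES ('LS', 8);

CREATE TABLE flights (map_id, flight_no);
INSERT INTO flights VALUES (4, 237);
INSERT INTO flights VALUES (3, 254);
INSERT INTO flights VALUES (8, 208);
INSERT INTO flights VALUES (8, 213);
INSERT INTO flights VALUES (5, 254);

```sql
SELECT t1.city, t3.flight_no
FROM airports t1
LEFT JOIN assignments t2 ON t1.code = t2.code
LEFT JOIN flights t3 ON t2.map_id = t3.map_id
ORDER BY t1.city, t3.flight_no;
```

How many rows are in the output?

Joins associate left-to-right: airports LEFT JOIN assignments on code gives 6 intermediate row(s).
Then LEFT JOIN `flights t3` on map_id: each of those 6 rows is kept; rows whose t2.map_id has no match in t3 get NULL for t3's columns.
Result: 7 row(s).

7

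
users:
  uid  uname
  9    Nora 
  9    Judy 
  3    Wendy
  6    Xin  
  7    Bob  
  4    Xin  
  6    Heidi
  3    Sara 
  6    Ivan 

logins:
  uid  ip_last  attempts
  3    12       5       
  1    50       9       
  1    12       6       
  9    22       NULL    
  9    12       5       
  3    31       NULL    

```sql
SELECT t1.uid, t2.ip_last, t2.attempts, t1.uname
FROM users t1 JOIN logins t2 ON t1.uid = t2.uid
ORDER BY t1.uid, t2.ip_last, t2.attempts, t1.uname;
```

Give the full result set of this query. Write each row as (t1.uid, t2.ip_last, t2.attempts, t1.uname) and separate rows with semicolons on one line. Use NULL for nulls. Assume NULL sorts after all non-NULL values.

INNER JOIN keeps only pairs where the ON condition holds.
Matching on t1.uid = t2.uid.
Matched pairs: 8.

(3, 12, 5, Sara); (3, 12, 5, Wendy); (3, 31, NULL, Sara); (3, 31, NULL, Wendy); (9, 12, 5, Judy); (9, 12, 5, Nora); (9, 22, NULL, Judy); (9, 22, NULL, Nora)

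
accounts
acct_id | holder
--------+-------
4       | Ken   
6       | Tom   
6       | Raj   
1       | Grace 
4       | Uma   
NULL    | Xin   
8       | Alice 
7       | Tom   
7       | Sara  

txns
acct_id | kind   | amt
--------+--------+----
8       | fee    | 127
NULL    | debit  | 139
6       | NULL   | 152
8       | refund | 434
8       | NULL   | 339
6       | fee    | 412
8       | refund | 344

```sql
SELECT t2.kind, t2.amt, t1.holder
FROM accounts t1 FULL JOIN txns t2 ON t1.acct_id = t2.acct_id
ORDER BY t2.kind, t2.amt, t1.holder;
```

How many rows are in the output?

15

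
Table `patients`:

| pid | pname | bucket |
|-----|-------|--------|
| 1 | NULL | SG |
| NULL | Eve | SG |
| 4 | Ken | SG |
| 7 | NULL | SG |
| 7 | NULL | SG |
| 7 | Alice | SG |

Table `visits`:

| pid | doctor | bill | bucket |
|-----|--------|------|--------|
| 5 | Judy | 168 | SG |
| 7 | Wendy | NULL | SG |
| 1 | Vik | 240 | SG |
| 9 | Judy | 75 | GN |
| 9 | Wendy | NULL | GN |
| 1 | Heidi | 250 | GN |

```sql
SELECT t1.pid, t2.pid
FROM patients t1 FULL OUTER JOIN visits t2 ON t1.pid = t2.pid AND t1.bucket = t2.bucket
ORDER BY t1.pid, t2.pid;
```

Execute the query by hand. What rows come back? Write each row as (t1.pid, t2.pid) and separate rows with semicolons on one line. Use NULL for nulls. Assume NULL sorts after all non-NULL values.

FULL OUTER JOIN keeps every row from both sides; unmatched rows get NULL for the other side's columns.
Matching on t1.pid = t2.pid AND t1.bucket = t2.bucket. A NULL in a compared column never satisfies the condition.
Matched pairs: 4; unmatched t1 rows kept: 2; unmatched t2 rows kept: 4.

(1, 1); (4, NULL); (7, 7); (7, 7); (7, 7); (NULL, 1); (NULL, 5); (NULL, 9); (NULL, 9); (NULL, NULL)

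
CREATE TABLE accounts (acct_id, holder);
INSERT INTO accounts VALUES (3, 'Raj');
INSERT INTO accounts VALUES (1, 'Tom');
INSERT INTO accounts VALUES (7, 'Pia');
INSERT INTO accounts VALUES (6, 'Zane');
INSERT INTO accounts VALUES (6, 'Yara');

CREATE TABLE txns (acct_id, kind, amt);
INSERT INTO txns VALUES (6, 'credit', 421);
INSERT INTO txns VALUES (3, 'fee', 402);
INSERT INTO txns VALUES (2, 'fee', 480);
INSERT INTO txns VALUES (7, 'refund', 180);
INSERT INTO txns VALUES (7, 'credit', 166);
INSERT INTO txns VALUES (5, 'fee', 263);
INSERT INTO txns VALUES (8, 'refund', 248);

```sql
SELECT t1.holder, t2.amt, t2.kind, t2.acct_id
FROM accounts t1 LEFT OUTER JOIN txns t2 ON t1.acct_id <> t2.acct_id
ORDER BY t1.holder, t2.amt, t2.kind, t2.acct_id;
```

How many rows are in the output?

30

LEFT JOIN keeps every row from `accounts`; unmatched rows get NULL for `txns`'s columns.
Matching on t1.acct_id <> t2.acct_id.
- t1 row (acct_id=3): matches 6 t2 row(s) → 6 output row(s).
- t1 row (acct_id=1): matches 7 t2 row(s) → 7 output row(s).
- t1 row (acct_id=7): matches 5 t2 row(s) → 5 output row(s).
- t1 row (acct_id=6): matches 6 t2 row(s) → 6 output row(s).
- t1 row (acct_id=6): matches 6 t2 row(s) → 6 output row(s).
Total: 30 rows.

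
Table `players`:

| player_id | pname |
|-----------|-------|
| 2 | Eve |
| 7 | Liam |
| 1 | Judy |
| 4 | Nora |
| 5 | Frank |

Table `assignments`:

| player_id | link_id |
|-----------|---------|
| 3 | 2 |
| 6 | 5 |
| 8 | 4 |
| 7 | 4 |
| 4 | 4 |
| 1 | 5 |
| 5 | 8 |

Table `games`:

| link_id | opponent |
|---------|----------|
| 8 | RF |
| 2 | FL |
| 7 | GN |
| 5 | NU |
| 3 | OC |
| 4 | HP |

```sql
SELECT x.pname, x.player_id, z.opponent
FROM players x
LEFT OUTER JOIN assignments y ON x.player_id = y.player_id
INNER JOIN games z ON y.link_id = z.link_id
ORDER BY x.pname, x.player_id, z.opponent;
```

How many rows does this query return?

4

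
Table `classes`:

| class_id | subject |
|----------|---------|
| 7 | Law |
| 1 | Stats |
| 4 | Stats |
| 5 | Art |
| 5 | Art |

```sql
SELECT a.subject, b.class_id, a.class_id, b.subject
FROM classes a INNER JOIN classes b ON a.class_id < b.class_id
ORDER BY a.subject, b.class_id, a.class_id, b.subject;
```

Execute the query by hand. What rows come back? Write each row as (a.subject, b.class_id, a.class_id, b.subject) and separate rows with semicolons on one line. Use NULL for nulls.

(Art, 7, 5, Law); (Art, 7, 5, Law); (Stats, 4, 1, Stats); (Stats, 5, 1, Art); (Stats, 5, 1, Art); (Stats, 5, 4, Art); (Stats, 5, 4, Art); (Stats, 7, 1, Law); (Stats, 7, 4, Law)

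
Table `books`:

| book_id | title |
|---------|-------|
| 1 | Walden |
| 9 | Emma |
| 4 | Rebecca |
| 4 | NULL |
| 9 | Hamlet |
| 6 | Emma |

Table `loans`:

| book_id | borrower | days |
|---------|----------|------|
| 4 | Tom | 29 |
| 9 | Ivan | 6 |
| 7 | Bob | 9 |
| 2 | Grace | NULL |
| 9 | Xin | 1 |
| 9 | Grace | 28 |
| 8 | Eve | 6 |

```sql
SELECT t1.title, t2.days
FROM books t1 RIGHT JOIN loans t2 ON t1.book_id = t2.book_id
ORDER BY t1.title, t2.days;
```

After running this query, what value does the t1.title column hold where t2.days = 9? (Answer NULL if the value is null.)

NULL

RIGHT JOIN keeps every row from `loans`; unmatched rows get NULL for `books`'s columns.
Matching on t1.book_id = t2.book_id.
Matched pairs: 8; unmatched t2 rows kept: 3.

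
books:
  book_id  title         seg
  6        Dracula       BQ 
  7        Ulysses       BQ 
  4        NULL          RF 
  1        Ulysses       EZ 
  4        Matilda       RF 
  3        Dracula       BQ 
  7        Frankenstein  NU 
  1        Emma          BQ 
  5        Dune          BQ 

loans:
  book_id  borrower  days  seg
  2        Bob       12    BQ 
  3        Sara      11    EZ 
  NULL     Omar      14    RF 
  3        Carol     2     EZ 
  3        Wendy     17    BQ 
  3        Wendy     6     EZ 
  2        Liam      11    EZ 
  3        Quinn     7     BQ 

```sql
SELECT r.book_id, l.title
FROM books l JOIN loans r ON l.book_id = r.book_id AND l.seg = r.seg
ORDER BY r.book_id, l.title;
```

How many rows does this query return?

2

INNER JOIN keeps only pairs where the ON condition holds.
Matching on l.book_id = r.book_id AND l.seg = r.seg. A NULL in a compared column never satisfies the condition.
Matched pairs: 2.
Total: 2 rows.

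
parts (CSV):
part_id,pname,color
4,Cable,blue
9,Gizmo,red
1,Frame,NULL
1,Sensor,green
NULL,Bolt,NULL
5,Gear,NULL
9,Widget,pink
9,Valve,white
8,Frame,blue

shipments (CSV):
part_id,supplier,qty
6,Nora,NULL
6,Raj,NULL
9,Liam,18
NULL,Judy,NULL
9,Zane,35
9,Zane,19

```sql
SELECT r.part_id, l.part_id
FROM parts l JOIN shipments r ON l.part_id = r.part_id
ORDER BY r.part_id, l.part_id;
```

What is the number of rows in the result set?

9

INNER JOIN keeps only pairs where the ON condition holds.
Matching on l.part_id = r.part_id. A NULL in a compared column never satisfies the condition.
- l[0] part_id=4 → no match; dropped.
- l[1] part_id=9 → 3 match(es) in r → 3 row(s).
- l[2] part_id=1 → no match; dropped.
- l[3] part_id=1 → no match; dropped.
- l[4] part_id=NULL → no match; dropped.
- l[5] part_id=5 → no match; dropped.
- l[6] part_id=9 → 3 match(es) in r → 3 row(s).
- l[7] part_id=9 → 3 match(es) in r → 3 row(s).
- l[8] part_id=8 → no match; dropped.
Total: 9 rows.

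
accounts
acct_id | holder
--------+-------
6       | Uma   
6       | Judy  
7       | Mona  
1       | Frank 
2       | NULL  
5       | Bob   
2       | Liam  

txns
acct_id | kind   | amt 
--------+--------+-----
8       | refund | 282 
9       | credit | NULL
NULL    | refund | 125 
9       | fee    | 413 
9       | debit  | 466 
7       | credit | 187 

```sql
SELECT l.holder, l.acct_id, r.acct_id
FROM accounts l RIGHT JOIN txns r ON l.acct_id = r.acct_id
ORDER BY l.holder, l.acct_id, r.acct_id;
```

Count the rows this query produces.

6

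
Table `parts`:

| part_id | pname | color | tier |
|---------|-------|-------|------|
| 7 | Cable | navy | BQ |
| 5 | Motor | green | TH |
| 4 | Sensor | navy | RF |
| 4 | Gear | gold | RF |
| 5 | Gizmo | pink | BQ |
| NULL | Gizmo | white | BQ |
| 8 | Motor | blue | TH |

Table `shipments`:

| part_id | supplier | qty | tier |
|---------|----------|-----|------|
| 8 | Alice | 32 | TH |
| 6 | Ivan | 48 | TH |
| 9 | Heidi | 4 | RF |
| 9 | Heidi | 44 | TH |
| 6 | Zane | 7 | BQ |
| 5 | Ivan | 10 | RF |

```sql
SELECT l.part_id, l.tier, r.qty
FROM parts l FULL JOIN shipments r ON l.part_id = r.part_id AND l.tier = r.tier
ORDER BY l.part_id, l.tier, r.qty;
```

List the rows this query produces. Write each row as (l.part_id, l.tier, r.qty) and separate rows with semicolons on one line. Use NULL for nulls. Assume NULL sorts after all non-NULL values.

FULL OUTER JOIN keeps every row from both sides; unmatched rows get NULL for the other side's columns.
Matching on l.part_id = r.part_id AND l.tier = r.tier. A NULL in a compared column never satisfies the condition.
- part_id=7, tier=BQ: no r row matches, row kept with r columns NULL.
- part_id=5, tier=TH: no r row matches, row kept with r columns NULL.
- part_id=4, tier=RF: no r row matches, row kept with r columns NULL.
- part_id=4, tier=RF: no r row matches, row kept with r columns NULL.
- part_id=5, tier=BQ: no r row matches, row kept with r columns NULL.
- part_id=NULL, tier=BQ: no r row matches, row kept with r columns NULL.
- part_id=8, tier=TH: 1 matching r row(s), so 1 row(s) emitted.
- plus 5 unmatched r row(s), each kept with NULL l columns.

(4, RF, NULL); (4, RF, NULL); (5, BQ, NULL); (5, TH, NULL); (7, BQ, NULL); (8, TH, 32); (NULL, BQ, NULL); (NULL, NULL, 4); (NULL, NULL, 7); (NULL, NULL, 10); (NULL, NULL, 44); (NULL, NULL, 48)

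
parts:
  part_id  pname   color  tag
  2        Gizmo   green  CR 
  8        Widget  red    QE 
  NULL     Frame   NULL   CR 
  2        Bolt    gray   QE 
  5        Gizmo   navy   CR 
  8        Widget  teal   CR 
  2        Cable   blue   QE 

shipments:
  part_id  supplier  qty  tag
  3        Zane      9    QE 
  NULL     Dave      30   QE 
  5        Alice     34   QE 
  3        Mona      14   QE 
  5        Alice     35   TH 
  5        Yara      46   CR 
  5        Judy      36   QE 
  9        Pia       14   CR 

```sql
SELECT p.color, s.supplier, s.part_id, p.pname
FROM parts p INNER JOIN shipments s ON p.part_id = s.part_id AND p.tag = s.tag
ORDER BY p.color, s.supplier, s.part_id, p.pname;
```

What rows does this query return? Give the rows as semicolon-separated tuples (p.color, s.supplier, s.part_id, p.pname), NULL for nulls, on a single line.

INNER JOIN keeps only pairs where the ON condition holds.
Matching on p.part_id = s.part_id AND p.tag = s.tag. A NULL in a compared column never satisfies the condition.
Matched pairs: 1.

(navy, Yara, 5, Gizmo)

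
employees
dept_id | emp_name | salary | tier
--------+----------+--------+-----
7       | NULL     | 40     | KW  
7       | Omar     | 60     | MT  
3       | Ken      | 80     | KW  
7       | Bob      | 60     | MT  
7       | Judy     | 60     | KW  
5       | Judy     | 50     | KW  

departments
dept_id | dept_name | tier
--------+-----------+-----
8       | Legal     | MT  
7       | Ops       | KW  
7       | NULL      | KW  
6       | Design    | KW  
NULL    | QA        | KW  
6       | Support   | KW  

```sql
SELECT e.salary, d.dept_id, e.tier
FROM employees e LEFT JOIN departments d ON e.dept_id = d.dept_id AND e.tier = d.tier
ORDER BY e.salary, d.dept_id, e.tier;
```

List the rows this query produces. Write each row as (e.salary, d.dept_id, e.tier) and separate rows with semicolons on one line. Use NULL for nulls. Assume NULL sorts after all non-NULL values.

LEFT JOIN keeps every row from `employees`; unmatched rows get NULL for `departments`'s columns.
Matching on e.dept_id = d.dept_id AND e.tier = d.tier. A NULL in a compared column never satisfies the condition.
- e row (dept_id=7, tier=KW): matches 2 d row(s) → 2 output row(s).
- e row (dept_id=7, tier=MT): no match → kept, d columns NULL.
- e row (dept_id=3, tier=KW): no match → kept, d columns NULL.
- e row (dept_id=7, tier=MT): no match → kept, d columns NULL.
- e row (dept_id=7, tier=KW): matches 2 d row(s) → 2 output row(s).
- e row (dept_id=5, tier=KW): no match → kept, d columns NULL.
After projecting and ordering:
e.salary | d.dept_id | e.tier
40 | 7 | KW
40 | 7 | KW
50 | NULL | KW
60 | 7 | KW
60 | 7 | KW
60 | NULL | MT
60 | NULL | MT
80 | NULL | KW

(40, 7, KW); (40, 7, KW); (50, NULL, KW); (60, 7, KW); (60, 7, KW); (60, NULL, MT); (60, NULL, MT); (80, NULL, KW)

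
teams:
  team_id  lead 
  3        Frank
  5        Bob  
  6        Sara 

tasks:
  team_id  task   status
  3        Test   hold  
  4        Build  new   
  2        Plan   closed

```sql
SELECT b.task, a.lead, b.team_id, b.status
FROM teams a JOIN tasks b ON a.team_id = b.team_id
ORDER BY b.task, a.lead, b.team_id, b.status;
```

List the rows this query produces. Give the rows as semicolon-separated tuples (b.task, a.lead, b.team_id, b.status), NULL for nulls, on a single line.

INNER JOIN keeps only pairs where the ON condition holds.
Matching on a.team_id = b.team_id.
- a row (team_id=3): matches 1 b row(s) → 1 output row(s).
- a row (team_id=5): no match → dropped.
- a row (team_id=6): no match → dropped.
After projecting and ordering:
b.task | a.lead | b.team_id | b.status
Test | Frank | 3 | hold

(Test, Frank, 3, hold)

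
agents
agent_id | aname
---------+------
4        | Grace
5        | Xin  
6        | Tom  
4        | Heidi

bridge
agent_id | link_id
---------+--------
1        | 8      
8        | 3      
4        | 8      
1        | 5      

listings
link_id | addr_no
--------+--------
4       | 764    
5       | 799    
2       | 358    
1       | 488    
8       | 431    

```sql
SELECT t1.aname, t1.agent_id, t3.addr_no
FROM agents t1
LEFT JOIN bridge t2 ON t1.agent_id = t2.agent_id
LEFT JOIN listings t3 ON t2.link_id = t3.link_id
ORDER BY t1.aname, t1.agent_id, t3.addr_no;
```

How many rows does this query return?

Evaluate left to right. First `agents t1 LEFT JOIN bridge t2` on agent_id: 4 row(s).
Then LEFT JOIN `listings t3` on link_id: each of those 4 rows is kept; rows whose t2.link_id has no match in t3 get NULL for t3's columns.
Result: 4 row(s).

4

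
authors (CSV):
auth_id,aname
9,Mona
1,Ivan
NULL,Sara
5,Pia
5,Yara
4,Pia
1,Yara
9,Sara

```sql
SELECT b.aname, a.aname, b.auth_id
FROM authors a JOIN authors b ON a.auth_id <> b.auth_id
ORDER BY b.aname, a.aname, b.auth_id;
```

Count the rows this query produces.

36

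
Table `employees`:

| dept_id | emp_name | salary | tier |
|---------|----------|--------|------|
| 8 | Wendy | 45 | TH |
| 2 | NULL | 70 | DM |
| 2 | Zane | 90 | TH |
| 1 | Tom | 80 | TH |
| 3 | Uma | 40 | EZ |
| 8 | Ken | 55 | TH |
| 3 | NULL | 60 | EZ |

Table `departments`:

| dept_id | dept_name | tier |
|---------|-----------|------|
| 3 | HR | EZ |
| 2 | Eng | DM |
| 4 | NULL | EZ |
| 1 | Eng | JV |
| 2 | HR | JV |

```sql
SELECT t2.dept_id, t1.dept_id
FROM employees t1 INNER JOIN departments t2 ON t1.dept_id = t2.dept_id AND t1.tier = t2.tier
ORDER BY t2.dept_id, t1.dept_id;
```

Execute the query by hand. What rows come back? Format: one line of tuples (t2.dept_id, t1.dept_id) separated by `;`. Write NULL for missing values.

(2, 2); (3, 3); (3, 3)

INNER JOIN keeps only pairs where the ON condition holds.
Matching on t1.dept_id = t2.dept_id AND t1.tier = t2.tier.
Matched pairs: 3.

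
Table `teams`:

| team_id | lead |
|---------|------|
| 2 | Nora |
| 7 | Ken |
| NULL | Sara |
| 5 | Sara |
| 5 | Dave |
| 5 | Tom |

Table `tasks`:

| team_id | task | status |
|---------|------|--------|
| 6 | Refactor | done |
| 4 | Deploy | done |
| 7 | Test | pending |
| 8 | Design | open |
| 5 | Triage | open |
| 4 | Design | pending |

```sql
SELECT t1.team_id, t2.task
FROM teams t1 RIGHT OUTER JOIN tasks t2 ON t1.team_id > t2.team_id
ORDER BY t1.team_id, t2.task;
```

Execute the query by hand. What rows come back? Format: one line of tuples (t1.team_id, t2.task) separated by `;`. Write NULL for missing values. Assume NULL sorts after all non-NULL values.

RIGHT JOIN keeps every row from `tasks`; unmatched rows get NULL for `teams`'s columns.
Matching on t1.team_id > t2.team_id. A NULL in a compared column never satisfies the condition.
- t1 row (team_id=2): no match.
- t1 row (team_id=7): matches 4 t2 row(s) → 4 output row(s).
- t1 row (team_id=NULL): no match.
- t1 row (team_id=5): matches 2 t2 row(s) → 2 output row(s).
- t1 row (team_id=5): matches 2 t2 row(s) → 2 output row(s).
- t1 row (team_id=5): matches 2 t2 row(s) → 2 output row(s).
- 2 t2 row(s) had no t1 match → kept, t1 columns NULL.

(5, Deploy); (5, Deploy); (5, Deploy); (5, Design); (5, Design); (5, Design); (7, Deploy); (7, Design); (7, Refactor); (7, Triage); (NULL, Design); (NULL, Test)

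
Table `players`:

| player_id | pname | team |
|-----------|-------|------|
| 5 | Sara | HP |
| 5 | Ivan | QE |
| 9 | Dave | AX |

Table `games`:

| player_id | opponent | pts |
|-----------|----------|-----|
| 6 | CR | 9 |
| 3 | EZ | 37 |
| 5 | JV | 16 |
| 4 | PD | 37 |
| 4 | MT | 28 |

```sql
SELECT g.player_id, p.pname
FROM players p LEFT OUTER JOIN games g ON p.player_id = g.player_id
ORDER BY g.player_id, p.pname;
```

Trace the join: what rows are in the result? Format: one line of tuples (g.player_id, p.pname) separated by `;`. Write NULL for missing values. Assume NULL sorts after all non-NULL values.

(5, Ivan); (5, Sara); (NULL, Dave)

LEFT JOIN keeps every row from `players`; unmatched rows get NULL for `games`'s columns.
Matching on p.player_id = g.player_id.
- player_id=5: 1 matching g row(s), so 1 row(s) emitted.
- player_id=5: 1 matching g row(s), so 1 row(s) emitted.
- player_id=9: no g row matches, row kept with g columns NULL.
After projecting and ordering:
g.player_id | p.pname
5 | Ivan
5 | Sara
NULL | Dave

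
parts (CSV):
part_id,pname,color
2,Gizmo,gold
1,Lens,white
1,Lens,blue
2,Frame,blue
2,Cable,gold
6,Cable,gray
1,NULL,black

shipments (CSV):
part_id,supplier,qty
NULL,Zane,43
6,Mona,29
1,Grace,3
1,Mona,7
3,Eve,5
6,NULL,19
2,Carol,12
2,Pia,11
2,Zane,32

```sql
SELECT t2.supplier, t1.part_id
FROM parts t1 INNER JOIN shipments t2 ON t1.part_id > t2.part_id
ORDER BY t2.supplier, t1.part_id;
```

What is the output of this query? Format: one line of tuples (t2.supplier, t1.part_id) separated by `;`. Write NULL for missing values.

INNER JOIN keeps only pairs where the ON condition holds.
Matching on t1.part_id > t2.part_id. A NULL in a compared column never satisfies the condition.
- t1 row (part_id=2): matches 2 t2 row(s) → 2 output row(s).
- t1 row (part_id=1): no match → dropped.
- t1 row (part_id=1): no match → dropped.
- t1 row (part_id=2): matches 2 t2 row(s) → 2 output row(s).
- t1 row (part_id=2): matches 2 t2 row(s) → 2 output row(s).
- t1 row (part_id=6): matches 6 t2 row(s) → 6 output row(s).
- t1 row (part_id=1): no match → dropped.

(Carol, 6); (Eve, 6); (Grace, 2); (Grace, 2); (Grace, 2); (Grace, 6); (Mona, 2); (Mona, 2); (Mona, 2); (Mona, 6); (Pia, 6); (Zane, 6)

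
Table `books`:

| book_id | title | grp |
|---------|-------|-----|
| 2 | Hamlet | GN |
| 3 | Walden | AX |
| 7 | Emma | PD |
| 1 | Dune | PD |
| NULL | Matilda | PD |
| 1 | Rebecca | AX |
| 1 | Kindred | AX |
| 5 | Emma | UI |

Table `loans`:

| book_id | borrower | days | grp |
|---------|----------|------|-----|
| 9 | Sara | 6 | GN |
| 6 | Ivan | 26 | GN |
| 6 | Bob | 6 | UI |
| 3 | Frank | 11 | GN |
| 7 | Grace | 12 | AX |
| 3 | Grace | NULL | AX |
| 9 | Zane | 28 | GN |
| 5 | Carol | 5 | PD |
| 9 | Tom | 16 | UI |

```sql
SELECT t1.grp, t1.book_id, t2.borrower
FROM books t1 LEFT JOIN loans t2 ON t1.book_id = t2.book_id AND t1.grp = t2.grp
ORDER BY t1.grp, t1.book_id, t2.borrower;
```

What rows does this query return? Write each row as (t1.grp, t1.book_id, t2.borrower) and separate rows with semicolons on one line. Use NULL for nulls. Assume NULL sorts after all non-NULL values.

(AX, 1, NULL); (AX, 1, NULL); (AX, 3, Grace); (GN, 2, NULL); (PD, 1, NULL); (PD, 7, NULL); (PD, NULL, NULL); (UI, 5, NULL)

LEFT JOIN keeps every row from `books`; unmatched rows get NULL for `loans`'s columns.
Matching on t1.book_id = t2.book_id AND t1.grp = t2.grp. A NULL in a compared column never satisfies the condition.
- t1 row (book_id=2, grp=GN): no match → kept, t2 columns NULL.
- t1 row (book_id=3, grp=AX): matches 1 t2 row(s) → 1 output row(s).
- t1 row (book_id=7, grp=PD): no match → kept, t2 columns NULL.
- t1 row (book_id=1, grp=PD): no match → kept, t2 columns NULL.
- t1 row (book_id=NULL, grp=PD): no match → kept, t2 columns NULL.
- t1 row (book_id=1, grp=AX): no match → kept, t2 columns NULL.
- t1 row (book_id=1, grp=AX): no match → kept, t2 columns NULL.
- t1 row (book_id=5, grp=UI): no match → kept, t2 columns NULL.
After projecting and ordering:
t1.grp | t1.book_id | t2.borrower
AX | 1 | NULL
AX | 1 | NULL
AX | 3 | Grace
GN | 2 | NULL
PD | 1 | NULL
PD | 7 | NULL
PD | NULL | NULL
UI | 5 | NULL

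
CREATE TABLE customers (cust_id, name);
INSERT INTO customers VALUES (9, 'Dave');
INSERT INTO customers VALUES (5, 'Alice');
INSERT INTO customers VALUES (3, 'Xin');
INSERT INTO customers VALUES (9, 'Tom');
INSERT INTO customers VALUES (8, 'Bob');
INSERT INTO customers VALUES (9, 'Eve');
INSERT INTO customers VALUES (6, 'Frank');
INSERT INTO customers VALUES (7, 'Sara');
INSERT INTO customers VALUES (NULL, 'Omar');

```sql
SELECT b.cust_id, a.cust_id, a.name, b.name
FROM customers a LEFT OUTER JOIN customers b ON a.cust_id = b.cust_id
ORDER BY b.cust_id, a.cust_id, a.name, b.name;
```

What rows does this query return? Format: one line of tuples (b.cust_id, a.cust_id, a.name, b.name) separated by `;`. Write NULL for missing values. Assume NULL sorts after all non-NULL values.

(3, 3, Xin, Xin); (5, 5, Alice, Alice); (6, 6, Frank, Frank); (7, 7, Sara, Sara); (8, 8, Bob, Bob); (9, 9, Dave, Dave); (9, 9, Dave, Eve); (9, 9, Dave, Tom); (9, 9, Eve, Dave); (9, 9, Eve, Eve); (9, 9, Eve, Tom); (9, 9, Tom, Dave); (9, 9, Tom, Eve); (9, 9, Tom, Tom); (NULL, NULL, Omar, NULL)

LEFT JOIN keeps every row from `customers a`; unmatched rows get NULL for `customers b`'s columns.
Matching on a.cust_id = b.cust_id. A NULL in a compared column never satisfies the condition.
- a row (cust_id=9): matches 3 b row(s) → 3 output row(s).
- a row (cust_id=5): matches 1 b row(s) → 1 output row(s).
- a row (cust_id=3): matches 1 b row(s) → 1 output row(s).
- a row (cust_id=9): matches 3 b row(s) → 3 output row(s).
- a row (cust_id=8): matches 1 b row(s) → 1 output row(s).
- a row (cust_id=9): matches 3 b row(s) → 3 output row(s).
- a row (cust_id=6): matches 1 b row(s) → 1 output row(s).
- a row (cust_id=7): matches 1 b row(s) → 1 output row(s).
- a row (cust_id=NULL): no match → kept, b columns NULL.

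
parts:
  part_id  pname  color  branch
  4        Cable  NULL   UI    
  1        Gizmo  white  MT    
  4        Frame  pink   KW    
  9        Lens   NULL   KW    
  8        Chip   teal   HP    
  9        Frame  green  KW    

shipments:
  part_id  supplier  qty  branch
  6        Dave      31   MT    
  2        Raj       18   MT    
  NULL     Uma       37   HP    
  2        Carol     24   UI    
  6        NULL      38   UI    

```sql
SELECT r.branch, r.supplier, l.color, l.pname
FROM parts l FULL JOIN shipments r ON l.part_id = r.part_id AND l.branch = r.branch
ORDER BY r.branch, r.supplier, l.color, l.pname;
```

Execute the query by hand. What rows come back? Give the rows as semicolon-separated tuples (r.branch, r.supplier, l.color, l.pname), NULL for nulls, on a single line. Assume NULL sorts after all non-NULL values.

(HP, Uma, NULL, NULL); (MT, Dave, NULL, NULL); (MT, Raj, NULL, NULL); (UI, Carol, NULL, NULL); (UI, NULL, NULL, NULL); (NULL, NULL, green, Frame); (NULL, NULL, pink, Frame); (NULL, NULL, teal, Chip); (NULL, NULL, white, Gizmo); (NULL, NULL, NULL, Cable); (NULL, NULL, NULL, Lens)

FULL OUTER JOIN keeps every row from both sides; unmatched rows get NULL for the other side's columns.
Matching on l.part_id = r.part_id AND l.branch = r.branch. A NULL in a compared column never satisfies the condition.
- part_id=4, branch=UI: no r row matches, row kept with r columns NULL.
- part_id=1, branch=MT: no r row matches, row kept with r columns NULL.
- part_id=4, branch=KW: no r row matches, row kept with r columns NULL.
- part_id=9, branch=KW: no r row matches, row kept with r columns NULL.
- part_id=8, branch=HP: no r row matches, row kept with r columns NULL.
- part_id=9, branch=KW: no r row matches, row kept with r columns NULL.
- 5 r row(s) had no l match → kept, l columns NULL.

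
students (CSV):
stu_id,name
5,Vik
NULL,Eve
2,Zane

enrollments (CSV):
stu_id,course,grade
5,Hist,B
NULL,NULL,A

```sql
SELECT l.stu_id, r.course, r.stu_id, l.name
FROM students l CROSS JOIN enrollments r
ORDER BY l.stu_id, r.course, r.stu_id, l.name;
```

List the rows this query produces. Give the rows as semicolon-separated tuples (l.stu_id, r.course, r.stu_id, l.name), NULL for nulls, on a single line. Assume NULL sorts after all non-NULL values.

(2, Hist, 5, Zane); (2, NULL, NULL, Zane); (5, Hist, 5, Vik); (5, NULL, NULL, Vik); (NULL, Hist, 5, Eve); (NULL, NULL, NULL, Eve)

CROSS JOIN pairs every row of `students` with every row of `enrollments`: 3 × 2 = 6 rows.
After projecting and ordering:
l.stu_id | r.course | r.stu_id | l.name
2 | Hist | 5 | Zane
2 | NULL | NULL | Zane
5 | Hist | 5 | Vik
5 | NULL | NULL | Vik
NULL | Hist | 5 | Eve
NULL | NULL | NULL | Eve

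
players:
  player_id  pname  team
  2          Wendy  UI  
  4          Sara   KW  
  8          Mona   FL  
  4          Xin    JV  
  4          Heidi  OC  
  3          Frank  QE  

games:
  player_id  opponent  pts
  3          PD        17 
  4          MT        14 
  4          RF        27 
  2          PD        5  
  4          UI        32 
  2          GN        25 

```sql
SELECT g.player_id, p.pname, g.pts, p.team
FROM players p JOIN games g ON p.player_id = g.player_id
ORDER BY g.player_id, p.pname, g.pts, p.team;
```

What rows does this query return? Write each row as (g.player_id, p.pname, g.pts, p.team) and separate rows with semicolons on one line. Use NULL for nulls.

INNER JOIN keeps only pairs where the ON condition holds.
Matching on p.player_id = g.player_id.
Matched pairs: 12.

(2, Wendy, 5, UI); (2, Wendy, 25, UI); (3, Frank, 17, QE); (4, Heidi, 14, OC); (4, Heidi, 27, OC); (4, Heidi, 32, OC); (4, Sara, 14, KW); (4, Sara, 27, KW); (4, Sara, 32, KW); (4, Xin, 14, JV); (4, Xin, 27, JV); (4, Xin, 32, JV)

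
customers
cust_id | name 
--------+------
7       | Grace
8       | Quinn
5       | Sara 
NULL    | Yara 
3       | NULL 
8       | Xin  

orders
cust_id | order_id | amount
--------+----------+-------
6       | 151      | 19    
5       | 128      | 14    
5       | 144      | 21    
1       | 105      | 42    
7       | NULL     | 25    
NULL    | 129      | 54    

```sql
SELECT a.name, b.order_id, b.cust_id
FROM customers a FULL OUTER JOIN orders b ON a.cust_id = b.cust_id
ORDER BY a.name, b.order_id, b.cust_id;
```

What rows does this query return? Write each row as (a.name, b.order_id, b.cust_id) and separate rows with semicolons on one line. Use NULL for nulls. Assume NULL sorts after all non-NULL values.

(Grace, NULL, 7); (Quinn, NULL, NULL); (Sara, 128, 5); (Sara, 144, 5); (Xin, NULL, NULL); (Yara, NULL, NULL); (NULL, 105, 1); (NULL, 129, NULL); (NULL, 151, 6); (NULL, NULL, NULL)

FULL OUTER JOIN keeps every row from both sides; unmatched rows get NULL for the other side's columns.
Matching on a.cust_id = b.cust_id. A NULL in a compared column never satisfies the condition.
- a (cust_id=7) pairs with 1 row(s) of b.
- a (cust_id=8) has no partner → padded with NULL.
- a (cust_id=5) pairs with 2 row(s) of b.
- a (cust_id=NULL) has no partner → padded with NULL.
- a (cust_id=3) has no partner → padded with NULL.
- a (cust_id=8) has no partner → padded with NULL.
- 3 b row(s) had no a match → kept, a columns NULL.
After projecting and ordering:
a.name | b.order_id | b.cust_id
Grace | NULL | 7
Quinn | NULL | NULL
Sara | 128 | 5
Sara | 144 | 5
Xin | NULL | NULL
Yara | NULL | NULL
NULL | 105 | 1
NULL | 129 | NULL
NULL | 151 | 6
NULL | NULL | NULL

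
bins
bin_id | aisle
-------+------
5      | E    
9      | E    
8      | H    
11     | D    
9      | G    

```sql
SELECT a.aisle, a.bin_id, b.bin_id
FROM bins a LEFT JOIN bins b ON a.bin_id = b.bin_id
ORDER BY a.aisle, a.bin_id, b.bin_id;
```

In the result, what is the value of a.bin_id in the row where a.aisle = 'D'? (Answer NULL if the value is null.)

11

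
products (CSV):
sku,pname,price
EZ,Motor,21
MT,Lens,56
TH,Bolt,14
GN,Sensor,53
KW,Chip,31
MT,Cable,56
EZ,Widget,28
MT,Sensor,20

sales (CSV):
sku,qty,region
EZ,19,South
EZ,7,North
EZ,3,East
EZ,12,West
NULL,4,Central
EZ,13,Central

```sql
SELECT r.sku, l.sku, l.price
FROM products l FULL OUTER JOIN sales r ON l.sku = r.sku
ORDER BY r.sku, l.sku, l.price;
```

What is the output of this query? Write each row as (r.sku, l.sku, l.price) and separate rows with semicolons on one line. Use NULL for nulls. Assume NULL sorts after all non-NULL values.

FULL OUTER JOIN keeps every row from both sides; unmatched rows get NULL for the other side's columns.
Matching on l.sku = r.sku. A NULL in a compared column never satisfies the condition.
- l (sku=EZ) pairs with 5 row(s) of r.
- l (sku=MT) has no partner → padded with NULL.
- l (sku=TH) has no partner → padded with NULL.
- l (sku=GN) has no partner → padded with NULL.
- l (sku=KW) has no partner → padded with NULL.
- l (sku=MT) has no partner → padded with NULL.
- l (sku=EZ) pairs with 5 row(s) of r.
- l (sku=MT) has no partner → padded with NULL.
- plus 1 unmatched r row(s), each kept with NULL l columns.

(EZ, EZ, 21); (EZ, EZ, 21); (EZ, EZ, 21); (EZ, EZ, 21); (EZ, EZ, 21); (EZ, EZ, 28); (EZ, EZ, 28); (EZ, EZ, 28); (EZ, EZ, 28); (EZ, EZ, 28); (NULL, GN, 53); (NULL, KW, 31); (NULL, MT, 20); (NULL, MT, 56); (NULL, MT, 56); (NULL, TH, 14); (NULL, NULL, NULL)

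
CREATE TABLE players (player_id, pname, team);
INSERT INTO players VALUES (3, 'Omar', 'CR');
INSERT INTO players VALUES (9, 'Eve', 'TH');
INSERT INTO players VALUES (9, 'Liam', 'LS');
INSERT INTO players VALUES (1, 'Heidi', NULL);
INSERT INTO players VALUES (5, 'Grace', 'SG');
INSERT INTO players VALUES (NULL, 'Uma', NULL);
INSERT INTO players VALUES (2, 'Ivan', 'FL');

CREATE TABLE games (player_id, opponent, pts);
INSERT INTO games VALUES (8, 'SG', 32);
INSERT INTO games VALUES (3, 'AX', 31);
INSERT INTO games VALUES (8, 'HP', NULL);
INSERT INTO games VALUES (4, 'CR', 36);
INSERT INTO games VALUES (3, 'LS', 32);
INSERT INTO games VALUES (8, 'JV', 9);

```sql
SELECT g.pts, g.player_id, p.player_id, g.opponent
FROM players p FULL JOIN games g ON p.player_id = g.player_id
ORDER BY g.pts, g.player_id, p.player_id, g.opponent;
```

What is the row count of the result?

FULL OUTER JOIN keeps every row from both sides; unmatched rows get NULL for the other side's columns.
Matching on p.player_id = g.player_id. A NULL in a compared column never satisfies the condition.
Matched pairs: 2; unmatched p rows kept: 6; unmatched g rows kept: 4.
Total: 2 matched + 10 padded = 12 rows.

12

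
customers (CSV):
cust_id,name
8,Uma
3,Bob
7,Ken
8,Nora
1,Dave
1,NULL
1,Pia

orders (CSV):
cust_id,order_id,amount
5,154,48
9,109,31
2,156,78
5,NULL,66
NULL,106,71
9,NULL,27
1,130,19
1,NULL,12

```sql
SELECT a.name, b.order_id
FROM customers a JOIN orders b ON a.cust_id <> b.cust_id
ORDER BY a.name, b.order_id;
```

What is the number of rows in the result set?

43

INNER JOIN keeps only pairs where the ON condition holds.
Matching on a.cust_id <> b.cust_id. A NULL in a compared column never satisfies the condition.
- cust_id=8: 7 matching b row(s), so 7 row(s) emitted.
- cust_id=3: 7 matching b row(s), so 7 row(s) emitted.
- cust_id=7: 7 matching b row(s), so 7 row(s) emitted.
- cust_id=8: 7 matching b row(s), so 7 row(s) emitted.
- cust_id=1: 5 matching b row(s), so 5 row(s) emitted.
- cust_id=1: 5 matching b row(s), so 5 row(s) emitted.
- cust_id=1: 5 matching b row(s), so 5 row(s) emitted.
Total: 43 rows.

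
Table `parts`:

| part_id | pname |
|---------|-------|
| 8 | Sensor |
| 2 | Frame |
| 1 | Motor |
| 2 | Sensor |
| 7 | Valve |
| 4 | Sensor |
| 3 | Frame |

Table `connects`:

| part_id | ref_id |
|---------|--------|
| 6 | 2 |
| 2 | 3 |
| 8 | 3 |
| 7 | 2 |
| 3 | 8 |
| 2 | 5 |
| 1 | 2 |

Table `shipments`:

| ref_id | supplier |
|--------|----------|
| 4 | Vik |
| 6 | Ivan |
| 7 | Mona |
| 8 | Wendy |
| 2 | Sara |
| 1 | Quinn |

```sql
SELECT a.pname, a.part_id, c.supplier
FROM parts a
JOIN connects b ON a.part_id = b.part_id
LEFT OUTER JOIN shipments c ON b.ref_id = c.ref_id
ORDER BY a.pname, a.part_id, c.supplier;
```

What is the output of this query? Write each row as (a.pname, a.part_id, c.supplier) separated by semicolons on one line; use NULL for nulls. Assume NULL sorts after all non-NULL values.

(Frame, 2, NULL); (Frame, 2, NULL); (Frame, 3, Wendy); (Motor, 1, Sara); (Sensor, 2, NULL); (Sensor, 2, NULL); (Sensor, 8, NULL); (Valve, 7, Sara)

Joins associate left-to-right: parts INNER JOIN connects on part_id gives 8 intermediate row(s).
Then LEFT JOIN `shipments c` on ref_id: each of those 8 rows is kept; rows whose b.ref_id has no match in c get NULL for c's columns.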